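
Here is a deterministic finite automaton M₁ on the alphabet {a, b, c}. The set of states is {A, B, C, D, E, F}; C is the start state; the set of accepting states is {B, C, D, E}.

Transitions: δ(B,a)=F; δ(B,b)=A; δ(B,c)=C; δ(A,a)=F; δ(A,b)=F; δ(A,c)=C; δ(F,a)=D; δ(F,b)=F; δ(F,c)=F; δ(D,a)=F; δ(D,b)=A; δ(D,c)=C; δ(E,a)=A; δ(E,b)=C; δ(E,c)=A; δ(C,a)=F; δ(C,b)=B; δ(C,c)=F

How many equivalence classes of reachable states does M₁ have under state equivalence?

4

First remove the unreachable states {E}; 5 states remain.
Initial partition by acceptance: {B,C,D} | {A,F}.
Refine {B,C,D} on symbol b: members go to different blocks, giving {B,D} and {C}.
Split {A,F} by δ(·,a) → {A} and {F}.
The partition is now stable with 4 blocks: {B,D} | {A} | {C} | {F}.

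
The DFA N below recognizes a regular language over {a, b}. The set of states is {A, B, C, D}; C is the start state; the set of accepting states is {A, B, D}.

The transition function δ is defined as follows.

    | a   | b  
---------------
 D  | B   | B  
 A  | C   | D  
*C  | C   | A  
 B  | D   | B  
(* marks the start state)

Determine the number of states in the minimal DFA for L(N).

3

Every state is reachable, so we keep all 4.
P0 = {A,B,D} | {C}.
Split {A,B,D} by δ(·,a) → {B,D} and {A}.
Stable partition: {B,D} | {C} | {A} — 3 equivalence classes.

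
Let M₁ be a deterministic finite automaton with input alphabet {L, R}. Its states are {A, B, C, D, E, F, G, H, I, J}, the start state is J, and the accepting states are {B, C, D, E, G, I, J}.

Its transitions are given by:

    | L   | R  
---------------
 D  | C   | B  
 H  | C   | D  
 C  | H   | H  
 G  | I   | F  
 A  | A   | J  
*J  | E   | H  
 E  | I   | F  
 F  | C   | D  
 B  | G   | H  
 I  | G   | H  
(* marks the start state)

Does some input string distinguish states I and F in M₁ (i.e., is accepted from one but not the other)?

Reachable states from the start: {B,C,D,E,F,G,H,I,J}. Unreachable: {A} — drop them.
Start with accepting vs non-accepting: {B,C,D,E,G,I,J} | {F,H}.
Refine {B,C,D,E,G,I,J} on symbol L: members go to different blocks, giving {B,D,E,G,I,J} and {C}.
Split {B,D,E,G,I,J} by δ(·,L) → {B,E,G,I,J} and {D}.
No further refinement is possible. Final partition (4 blocks): {B,E,G,I,J} | {F,H} | {C} | {D}.
I and F end up in different blocks, so they are distinguishable. For instance, the string 'ε' is accepted from only I.

Yes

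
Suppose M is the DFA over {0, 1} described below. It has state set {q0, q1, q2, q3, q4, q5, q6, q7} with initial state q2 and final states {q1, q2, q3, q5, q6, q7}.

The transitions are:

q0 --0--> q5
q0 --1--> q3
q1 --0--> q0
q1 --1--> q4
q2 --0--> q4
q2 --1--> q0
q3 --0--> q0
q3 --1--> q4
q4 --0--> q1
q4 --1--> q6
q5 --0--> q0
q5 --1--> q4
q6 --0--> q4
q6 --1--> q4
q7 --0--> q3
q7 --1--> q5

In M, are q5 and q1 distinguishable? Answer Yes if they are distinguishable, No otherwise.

First remove the unreachable states {q7}; 7 states remain.
Start with accepting vs non-accepting: {q1,q2,q3,q5,q6} | {q0,q4}.
Stable partition: {q1,q2,q3,q5,q6} | {q0,q4} — 2 equivalence classes.
q5 and q1 lie in the same block of the stable partition, so they are equivalent — no string distinguishes them.

No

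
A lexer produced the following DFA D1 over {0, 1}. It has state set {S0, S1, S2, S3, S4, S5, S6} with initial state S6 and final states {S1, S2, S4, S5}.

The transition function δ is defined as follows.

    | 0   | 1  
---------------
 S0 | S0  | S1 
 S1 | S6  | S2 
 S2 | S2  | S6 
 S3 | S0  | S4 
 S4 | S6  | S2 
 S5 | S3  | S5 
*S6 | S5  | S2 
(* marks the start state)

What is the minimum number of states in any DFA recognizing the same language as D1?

Every state is reachable, so we keep all 7.
Start with accepting vs non-accepting: {S1,S2,S4,S5} | {S0,S3,S6}.
On input 0, block {S1,S2,S4,S5} splits into {S1,S4,S5} and {S2}.
Refine {S1,S4,S5} on symbol 1: members go to different blocks, giving {S1,S4} and {S5}.
Refine {S0,S3,S6} on symbol 0: members go to different blocks, giving {S0,S3} and {S6}.
The partition is now stable with 5 blocks: {S1,S4} | {S0,S3} | {S2} | {S5} | {S6}.

5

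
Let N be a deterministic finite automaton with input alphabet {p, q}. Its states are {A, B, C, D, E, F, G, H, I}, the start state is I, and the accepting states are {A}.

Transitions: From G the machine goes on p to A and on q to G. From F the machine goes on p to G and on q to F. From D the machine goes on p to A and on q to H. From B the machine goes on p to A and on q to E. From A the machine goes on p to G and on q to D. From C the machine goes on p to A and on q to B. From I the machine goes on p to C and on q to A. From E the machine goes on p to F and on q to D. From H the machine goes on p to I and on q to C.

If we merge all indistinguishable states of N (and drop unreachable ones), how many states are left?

9

P0 = {A} | {B,C,D,E,F,G,H,I}.
Split {B,C,D,E,F,G,H,I} by δ(·,p) → {B,C,D,G} and {E,F,H,I}.
On input q, block {B,C,D,G} splits into {B,D} and {C,G}.
Refine {E,F,H,I} on symbol p: members go to different blocks, giving {E,H} and {F,I}.
Split {E,H} by δ(·,q) → {E} and {H}.
On input q, block {B,D} splits into {B} and {D}.
Split {C,G} by δ(·,q) → {C} and {G}.
On input p, block {F,I} splits into {F} and {I}.
Stable partition: {A} | {B} | {E} | {C} | {F} | {H} | {D} | {G} | {I} — 9 equivalence classes.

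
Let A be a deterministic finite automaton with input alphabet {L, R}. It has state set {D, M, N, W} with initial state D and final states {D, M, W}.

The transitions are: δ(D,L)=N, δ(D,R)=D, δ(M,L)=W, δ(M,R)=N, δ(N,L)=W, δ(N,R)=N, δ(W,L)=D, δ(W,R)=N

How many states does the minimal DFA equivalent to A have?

First remove the unreachable states {M}; 3 states remain.
P0 = {D,W} | {N}.
Refine {D,W} on symbol L: members go to different blocks, giving {W} and {D}.
Stable partition: {W} | {N} | {D} — 3 equivalence classes.

3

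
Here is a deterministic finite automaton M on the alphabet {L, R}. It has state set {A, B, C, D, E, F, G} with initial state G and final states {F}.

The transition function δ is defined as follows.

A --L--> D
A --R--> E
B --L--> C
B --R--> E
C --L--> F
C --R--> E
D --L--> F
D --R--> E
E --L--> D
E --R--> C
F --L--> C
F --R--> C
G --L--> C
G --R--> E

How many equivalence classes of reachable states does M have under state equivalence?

4

States {A,B} cannot be reached from the start state, so discard them.
Start with accepting vs non-accepting: {F} | {C,D,E,G}.
Refine {C,D,E,G} on symbol L: members go to different blocks, giving {C,D} and {E,G}.
Split {E,G} by δ(·,R) → {E} and {G}.
No further refinement is possible. Final partition (4 blocks): {F} | {C,D} | {E} | {G}.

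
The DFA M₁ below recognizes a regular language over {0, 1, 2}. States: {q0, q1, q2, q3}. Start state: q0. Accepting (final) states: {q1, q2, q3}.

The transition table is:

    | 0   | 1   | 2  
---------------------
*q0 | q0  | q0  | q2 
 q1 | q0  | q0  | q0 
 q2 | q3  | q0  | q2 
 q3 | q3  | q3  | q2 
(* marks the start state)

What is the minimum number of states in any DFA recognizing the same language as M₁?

Reachable states from the start: {q0,q2,q3}. Unreachable: {q1} — drop them.
Initial partition by acceptance: {q2,q3} | {q0}.
Split {q2,q3} by δ(·,1) → {q2} and {q3}.
The partition is now stable with 3 blocks: {q2} | {q0} | {q3}.

3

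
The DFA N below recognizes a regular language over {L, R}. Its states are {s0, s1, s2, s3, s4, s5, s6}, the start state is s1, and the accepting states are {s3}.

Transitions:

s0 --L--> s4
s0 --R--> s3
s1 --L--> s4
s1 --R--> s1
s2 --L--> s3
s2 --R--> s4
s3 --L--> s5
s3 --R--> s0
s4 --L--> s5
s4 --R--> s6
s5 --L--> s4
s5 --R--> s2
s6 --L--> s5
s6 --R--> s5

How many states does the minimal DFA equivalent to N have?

7

All states are reachable from the start state.
Initial partition by acceptance: {s3} | {s0,s1,s2,s4,s5,s6}.
On input L, block {s0,s1,s2,s4,s5,s6} splits into {s0,s1,s4,s5,s6} and {s2}.
Refine {s0,s1,s4,s5,s6} on symbol R: members go to different blocks, giving {s1,s4,s6} and {s0} and {s5}.
Split {s1,s4,s6} by δ(·,L) → {s4,s6} and {s1}.
Split {s4,s6} by δ(·,R) → {s4} and {s6}.
No further refinement is possible. Final partition (7 blocks): {s3} | {s4} | {s2} | {s0} | {s5} | {s1} | {s6}.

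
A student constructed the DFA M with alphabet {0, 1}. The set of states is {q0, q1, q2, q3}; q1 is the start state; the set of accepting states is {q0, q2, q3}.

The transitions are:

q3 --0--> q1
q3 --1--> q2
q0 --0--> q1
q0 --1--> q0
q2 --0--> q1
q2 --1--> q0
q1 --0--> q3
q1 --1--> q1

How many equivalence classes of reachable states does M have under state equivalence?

2

Start with accepting vs non-accepting: {q0,q2,q3} | {q1}.
The partition is now stable with 2 blocks: {q0,q2,q3} | {q1}.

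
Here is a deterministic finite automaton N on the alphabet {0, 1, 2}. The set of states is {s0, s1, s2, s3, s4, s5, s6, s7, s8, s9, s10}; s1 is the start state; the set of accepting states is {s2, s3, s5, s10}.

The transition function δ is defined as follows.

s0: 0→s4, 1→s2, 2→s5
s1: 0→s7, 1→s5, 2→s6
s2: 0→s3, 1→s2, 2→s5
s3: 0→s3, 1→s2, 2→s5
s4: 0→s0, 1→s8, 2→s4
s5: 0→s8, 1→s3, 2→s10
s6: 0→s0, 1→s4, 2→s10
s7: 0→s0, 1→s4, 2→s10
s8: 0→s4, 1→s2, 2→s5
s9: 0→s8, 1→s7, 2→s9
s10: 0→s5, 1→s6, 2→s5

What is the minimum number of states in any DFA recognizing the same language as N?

7

First remove the unreachable states {s9}; 10 states remain.
Start with accepting vs non-accepting: {s2,s3,s5,s10} | {s0,s1,s4,s6,s7,s8}.
Split {s2,s3,s5,s10} by δ(·,0) → {s2,s3,s10} and {s5}.
Refine {s2,s3,s10} on symbol 0: members go to different blocks, giving {s2,s3} and {s10}.
On input 1, block {s0,s1,s4,s6,s7,s8} splits into {s4,s6,s7} and {s0,s8} and {s1}.
On input 1, block {s4,s6,s7} splits into {s6,s7} and {s4}.
The partition is now stable with 7 blocks: {s2,s3} | {s6,s7} | {s5} | {s10} | {s0,s8} | {s1} | {s4}.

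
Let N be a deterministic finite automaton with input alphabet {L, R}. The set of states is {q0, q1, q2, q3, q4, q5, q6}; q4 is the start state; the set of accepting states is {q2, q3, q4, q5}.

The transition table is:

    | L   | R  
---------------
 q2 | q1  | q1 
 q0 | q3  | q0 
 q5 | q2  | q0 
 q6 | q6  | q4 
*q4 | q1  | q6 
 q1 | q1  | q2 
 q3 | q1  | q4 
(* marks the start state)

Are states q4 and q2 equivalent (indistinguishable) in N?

Yes

Reachable states from the start: {q1,q2,q4,q6}. Unreachable: {q0,q3,q5} — drop them.
Initial partition by acceptance: {q2,q4} | {q1,q6}.
No further refinement is possible. Final partition (2 blocks): {q2,q4} | {q1,q6}.
q4 and q2 lie in the same block of the stable partition, so they are equivalent — no string distinguishes them.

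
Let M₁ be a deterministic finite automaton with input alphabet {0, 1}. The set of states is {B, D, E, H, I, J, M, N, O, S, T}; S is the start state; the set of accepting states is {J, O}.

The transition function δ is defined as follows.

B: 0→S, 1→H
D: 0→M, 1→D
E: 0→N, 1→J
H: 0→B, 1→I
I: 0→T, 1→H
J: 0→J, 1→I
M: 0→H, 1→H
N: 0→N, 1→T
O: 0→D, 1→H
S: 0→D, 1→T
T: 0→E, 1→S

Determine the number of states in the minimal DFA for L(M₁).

States {O} cannot be reached from the start state, so discard them.
Start with accepting vs non-accepting: {J} | {B,D,E,H,I,M,N,S,T}.
On input 1, block {B,D,E,H,I,M,N,S,T} splits into {B,D,H,I,M,N,S,T} and {E}.
Split {B,D,H,I,M,N,S,T} by δ(·,0) → {B,D,H,I,M,N,S} and {T}.
Refine {B,D,H,I,M,N,S} on symbol 0: members go to different blocks, giving {B,D,H,M,N,S} and {I}.
On input 1, block {B,D,H,M,N,S} splits into {B,D,M} and {N,S} and {H}.
Refine {B,D,M} on symbol 0: members go to different blocks, giving {M} and {D} and {B}.
Split {N,S} by δ(·,0) → {N} and {S}.
The partition is now stable with 10 blocks: {J} | {M} | {E} | {T} | {I} | {N} | {H} | {D} | {B} | {S}.

10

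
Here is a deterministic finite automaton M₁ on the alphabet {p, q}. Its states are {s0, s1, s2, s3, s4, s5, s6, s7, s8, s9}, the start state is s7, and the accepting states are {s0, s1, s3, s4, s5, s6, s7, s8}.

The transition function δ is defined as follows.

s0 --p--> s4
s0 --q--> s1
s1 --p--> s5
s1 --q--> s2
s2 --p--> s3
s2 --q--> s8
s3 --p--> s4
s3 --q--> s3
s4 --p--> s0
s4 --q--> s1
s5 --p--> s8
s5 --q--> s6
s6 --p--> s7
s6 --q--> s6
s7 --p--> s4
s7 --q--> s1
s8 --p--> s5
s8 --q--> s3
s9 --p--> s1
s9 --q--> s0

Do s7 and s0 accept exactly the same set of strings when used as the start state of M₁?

States {s9} cannot be reached from the start state, so discard them.
P0 = {s0,s1,s3,s4,s5,s6,s7,s8} | {s2}.
Refine {s0,s1,s3,s4,s5,s6,s7,s8} on symbol q: members go to different blocks, giving {s0,s3,s4,s5,s6,s7,s8} and {s1}.
On input q, block {s0,s3,s4,s5,s6,s7,s8} splits into {s3,s5,s6,s8} and {s0,s4,s7}.
Split {s3,s5,s6,s8} by δ(·,p) → {s3,s6} and {s5,s8}.
The partition is now stable with 5 blocks: {s3,s6} | {s2} | {s1} | {s0,s4,s7} | {s5,s8}.
s7 and s0 lie in the same block of the stable partition, so they are equivalent — no string distinguishes them.

Yes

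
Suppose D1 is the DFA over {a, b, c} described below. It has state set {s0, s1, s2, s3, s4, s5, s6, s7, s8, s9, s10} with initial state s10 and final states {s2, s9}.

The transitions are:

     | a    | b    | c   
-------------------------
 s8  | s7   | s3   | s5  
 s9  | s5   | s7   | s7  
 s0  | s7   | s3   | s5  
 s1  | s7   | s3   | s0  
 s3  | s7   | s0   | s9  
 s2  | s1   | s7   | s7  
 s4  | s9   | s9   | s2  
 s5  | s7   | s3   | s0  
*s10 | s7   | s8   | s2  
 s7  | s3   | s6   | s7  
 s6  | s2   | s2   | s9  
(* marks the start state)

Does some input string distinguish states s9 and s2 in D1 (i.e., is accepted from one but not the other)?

States {s4} cannot be reached from the start state, so discard them.
Start with accepting vs non-accepting: {s2,s9} | {s0,s1,s3,s5,s6,s7,s8,s10}.
On input a, block {s0,s1,s3,s5,s6,s7,s8,s10} splits into {s0,s1,s3,s5,s7,s8,s10} and {s6}.
On input b, block {s0,s1,s3,s5,s7,s8,s10} splits into {s0,s1,s3,s5,s8,s10} and {s7}.
On input c, block {s0,s1,s3,s5,s8,s10} splits into {s0,s1,s5,s8} and {s3,s10}.
The partition is now stable with 5 blocks: {s2,s9} | {s0,s1,s5,s8} | {s6} | {s7} | {s3,s10}.
s9 and s2 lie in the same block of the stable partition, so they are equivalent — no string distinguishes them.

No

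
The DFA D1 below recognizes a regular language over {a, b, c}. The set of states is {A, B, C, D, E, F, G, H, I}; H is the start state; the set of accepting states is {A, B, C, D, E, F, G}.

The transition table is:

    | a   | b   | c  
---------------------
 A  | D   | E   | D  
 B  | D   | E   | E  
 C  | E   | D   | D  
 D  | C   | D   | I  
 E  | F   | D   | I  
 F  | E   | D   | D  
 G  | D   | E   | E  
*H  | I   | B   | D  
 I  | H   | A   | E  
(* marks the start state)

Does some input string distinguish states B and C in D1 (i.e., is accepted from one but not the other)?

No

States {G} cannot be reached from the start state, so discard them.
Initial partition by acceptance: {A,B,C,D,E,F} | {H,I}.
Split {A,B,C,D,E,F} by δ(·,c) → {A,B,C,F} and {D,E}.
Stable partition: {A,B,C,F} | {H,I} | {D,E} — 3 equivalence classes.
B and C lie in the same block of the stable partition, so they are equivalent — no string distinguishes them.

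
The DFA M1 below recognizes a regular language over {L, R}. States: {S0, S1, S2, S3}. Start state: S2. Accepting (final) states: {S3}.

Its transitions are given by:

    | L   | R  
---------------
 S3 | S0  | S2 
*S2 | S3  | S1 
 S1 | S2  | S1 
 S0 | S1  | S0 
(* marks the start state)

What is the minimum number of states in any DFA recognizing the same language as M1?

All states are reachable from the start state.
Initial partition by acceptance: {S3} | {S0,S1,S2}.
On input L, block {S0,S1,S2} splits into {S0,S1} and {S2}.
On input L, block {S0,S1} splits into {S0} and {S1}.
The partition is now stable with 4 blocks: {S3} | {S0} | {S2} | {S1}.

4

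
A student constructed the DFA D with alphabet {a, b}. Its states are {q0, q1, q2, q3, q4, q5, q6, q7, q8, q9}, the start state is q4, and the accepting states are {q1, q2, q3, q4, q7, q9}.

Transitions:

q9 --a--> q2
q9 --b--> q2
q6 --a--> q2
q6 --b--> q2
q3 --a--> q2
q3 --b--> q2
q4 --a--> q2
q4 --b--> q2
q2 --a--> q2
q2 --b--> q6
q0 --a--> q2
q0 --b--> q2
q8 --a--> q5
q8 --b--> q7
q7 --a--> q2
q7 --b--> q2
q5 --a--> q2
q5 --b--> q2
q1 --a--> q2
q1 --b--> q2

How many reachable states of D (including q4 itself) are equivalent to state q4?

Reachable states from the start: {q2,q4,q6}. Unreachable: {q0,q1,q3,q5,q7,q8,q9} — drop them.
P0 = {q2,q4} | {q6}.
Split {q2,q4} by δ(·,b) → {q2} and {q4}.
Stable partition: {q2} | {q6} | {q4} — 3 equivalence classes.
The equivalence class containing q4 is {q4}, of size 1.

1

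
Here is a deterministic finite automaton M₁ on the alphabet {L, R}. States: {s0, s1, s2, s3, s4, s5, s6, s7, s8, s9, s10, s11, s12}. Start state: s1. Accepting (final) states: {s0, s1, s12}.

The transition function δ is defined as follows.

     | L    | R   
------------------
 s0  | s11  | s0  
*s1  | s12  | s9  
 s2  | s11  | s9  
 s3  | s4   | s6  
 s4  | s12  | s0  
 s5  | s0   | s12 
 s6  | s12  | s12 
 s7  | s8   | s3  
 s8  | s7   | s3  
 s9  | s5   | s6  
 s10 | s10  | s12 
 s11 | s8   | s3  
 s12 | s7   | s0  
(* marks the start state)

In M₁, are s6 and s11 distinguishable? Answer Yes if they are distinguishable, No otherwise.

States {s2,s10} cannot be reached from the start state, so discard them.
Start with accepting vs non-accepting: {s0,s1,s12} | {s3,s4,s5,s6,s7,s8,s9,s11}.
Split {s0,s1,s12} by δ(·,L) → {s0,s12} and {s1}.
On input L, block {s3,s4,s5,s6,s7,s8,s9,s11} splits into {s3,s7,s8,s9,s11} and {s4,s5,s6}.
On input L, block {s3,s7,s8,s9,s11} splits into {s7,s8,s11} and {s3,s9}.
The partition is now stable with 5 blocks: {s0,s12} | {s7,s8,s11} | {s1} | {s4,s5,s6} | {s3,s9}.
s6 and s11 end up in different blocks, so they are distinguishable. For instance, the string 'L' is accepted from only s6.

Yes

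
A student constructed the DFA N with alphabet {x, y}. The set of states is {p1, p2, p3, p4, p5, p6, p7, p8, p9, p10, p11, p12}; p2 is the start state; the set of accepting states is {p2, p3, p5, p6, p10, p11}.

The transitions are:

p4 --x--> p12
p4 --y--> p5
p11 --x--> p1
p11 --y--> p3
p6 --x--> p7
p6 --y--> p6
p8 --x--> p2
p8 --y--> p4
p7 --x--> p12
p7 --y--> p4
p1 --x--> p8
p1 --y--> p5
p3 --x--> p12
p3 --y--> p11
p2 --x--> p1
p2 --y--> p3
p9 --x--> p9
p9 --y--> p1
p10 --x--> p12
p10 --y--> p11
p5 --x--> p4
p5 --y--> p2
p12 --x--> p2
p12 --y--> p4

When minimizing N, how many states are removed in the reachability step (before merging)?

No path from p2 leads to p6, p7, p9, p10; the other 8 states are all reachable.

4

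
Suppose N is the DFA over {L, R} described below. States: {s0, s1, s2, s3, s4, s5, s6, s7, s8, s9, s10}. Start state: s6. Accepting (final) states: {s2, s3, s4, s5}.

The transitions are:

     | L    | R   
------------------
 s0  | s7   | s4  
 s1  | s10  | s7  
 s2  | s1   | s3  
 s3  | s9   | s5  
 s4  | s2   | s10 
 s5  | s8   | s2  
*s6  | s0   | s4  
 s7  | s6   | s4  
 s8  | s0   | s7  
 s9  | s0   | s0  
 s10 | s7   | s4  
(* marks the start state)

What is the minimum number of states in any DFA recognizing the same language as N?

All states are reachable from the start state.
Initial partition by acceptance: {s2,s3,s4,s5} | {s0,s1,s6,s7,s8,s9,s10}.
Refine {s2,s3,s4,s5} on symbol L: members go to different blocks, giving {s2,s3,s5} and {s4}.
Split {s0,s1,s6,s7,s8,s9,s10} by δ(·,R) → {s0,s6,s7,s10} and {s1,s8,s9}.
No further refinement is possible. Final partition (4 blocks): {s2,s3,s5} | {s0,s6,s7,s10} | {s4} | {s1,s8,s9}.

4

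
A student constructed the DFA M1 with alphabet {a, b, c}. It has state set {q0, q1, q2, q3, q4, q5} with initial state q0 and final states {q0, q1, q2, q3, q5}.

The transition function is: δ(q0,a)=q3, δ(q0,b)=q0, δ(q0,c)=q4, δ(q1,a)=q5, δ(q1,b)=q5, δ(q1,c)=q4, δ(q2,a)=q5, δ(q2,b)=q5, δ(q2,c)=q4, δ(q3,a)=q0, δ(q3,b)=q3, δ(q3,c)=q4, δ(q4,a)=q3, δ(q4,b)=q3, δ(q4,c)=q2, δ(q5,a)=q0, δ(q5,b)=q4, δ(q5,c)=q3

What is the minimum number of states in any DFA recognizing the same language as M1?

Reachable states from the start: {q0,q2,q3,q4,q5}. Unreachable: {q1} — drop them.
Start with accepting vs non-accepting: {q0,q2,q3,q5} | {q4}.
On input b, block {q0,q2,q3,q5} splits into {q0,q2,q3} and {q5}.
Split {q0,q2,q3} by δ(·,a) → {q0,q3} and {q2}.
No further refinement is possible. Final partition (4 blocks): {q0,q3} | {q4} | {q5} | {q2}.

4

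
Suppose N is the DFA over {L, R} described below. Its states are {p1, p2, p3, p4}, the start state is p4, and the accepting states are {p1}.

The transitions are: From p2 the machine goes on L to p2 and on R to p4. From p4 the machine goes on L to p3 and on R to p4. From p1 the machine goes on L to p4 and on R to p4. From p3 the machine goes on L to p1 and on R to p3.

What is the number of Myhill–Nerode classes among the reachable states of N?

3

Reachable states from the start: {p1,p3,p4}. Unreachable: {p2} — drop them.
P0 = {p1} | {p3,p4}.
Refine {p3,p4} on symbol L: members go to different blocks, giving {p3} and {p4}.
Stable partition: {p1} | {p3} | {p4} — 3 equivalence classes.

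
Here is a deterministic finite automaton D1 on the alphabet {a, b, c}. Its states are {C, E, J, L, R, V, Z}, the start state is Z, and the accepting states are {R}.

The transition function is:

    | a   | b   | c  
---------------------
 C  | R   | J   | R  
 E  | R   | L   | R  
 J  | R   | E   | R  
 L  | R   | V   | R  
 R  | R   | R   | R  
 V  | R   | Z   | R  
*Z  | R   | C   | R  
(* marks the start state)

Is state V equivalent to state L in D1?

All states are reachable from the start state.
Start with accepting vs non-accepting: {R} | {C,E,J,L,V,Z}.
No further refinement is possible. Final partition (2 blocks): {R} | {C,E,J,L,V,Z}.
V and L lie in the same block of the stable partition, so they are equivalent — no string distinguishes them.

Yes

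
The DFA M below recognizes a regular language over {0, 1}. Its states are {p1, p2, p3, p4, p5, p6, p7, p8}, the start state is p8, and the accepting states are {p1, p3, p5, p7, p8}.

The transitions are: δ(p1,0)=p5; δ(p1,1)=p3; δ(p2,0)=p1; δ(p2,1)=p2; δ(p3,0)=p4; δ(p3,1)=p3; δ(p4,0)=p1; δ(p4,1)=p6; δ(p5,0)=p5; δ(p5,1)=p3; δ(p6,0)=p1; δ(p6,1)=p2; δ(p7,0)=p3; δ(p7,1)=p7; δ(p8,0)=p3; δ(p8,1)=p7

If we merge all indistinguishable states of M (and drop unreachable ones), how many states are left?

4

All states are reachable from the start state.
Start with accepting vs non-accepting: {p1,p3,p5,p7,p8} | {p2,p4,p6}.
On input 0, block {p1,p3,p5,p7,p8} splits into {p1,p5,p7,p8} and {p3}.
On input 0, block {p1,p5,p7,p8} splits into {p1,p5} and {p7,p8}.
The partition is now stable with 4 blocks: {p1,p5} | {p2,p4,p6} | {p3} | {p7,p8}.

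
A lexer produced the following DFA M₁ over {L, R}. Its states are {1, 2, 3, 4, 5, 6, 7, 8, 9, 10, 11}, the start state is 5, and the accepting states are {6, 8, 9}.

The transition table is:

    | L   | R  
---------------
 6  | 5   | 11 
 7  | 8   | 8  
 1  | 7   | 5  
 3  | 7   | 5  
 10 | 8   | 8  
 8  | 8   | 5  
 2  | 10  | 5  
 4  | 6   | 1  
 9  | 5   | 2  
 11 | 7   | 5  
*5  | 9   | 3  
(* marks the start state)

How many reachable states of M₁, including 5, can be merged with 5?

Reachable states from the start: {2,3,5,7,8,9,10}. Unreachable: {1,4,6,11} — drop them.
P0 = {8,9} | {2,3,5,7,10}.
Refine {8,9} on symbol L: members go to different blocks, giving {8} and {9}.
Refine {2,3,5,7,10} on symbol L: members go to different blocks, giving {2,3} and {7,10} and {5}.
No further refinement is possible. Final partition (5 blocks): {8} | {2,3} | {9} | {7,10} | {5}.
State 5 belongs to the block {5}, which has 1 states.

1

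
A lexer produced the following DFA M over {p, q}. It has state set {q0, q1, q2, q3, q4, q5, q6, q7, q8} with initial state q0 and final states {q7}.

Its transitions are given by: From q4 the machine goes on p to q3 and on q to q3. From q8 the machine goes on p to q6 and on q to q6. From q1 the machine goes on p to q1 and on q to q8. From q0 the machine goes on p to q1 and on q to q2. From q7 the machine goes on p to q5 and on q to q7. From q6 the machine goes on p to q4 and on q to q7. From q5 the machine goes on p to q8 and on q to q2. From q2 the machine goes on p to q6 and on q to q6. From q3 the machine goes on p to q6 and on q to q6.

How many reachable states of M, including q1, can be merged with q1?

2

Initial partition by acceptance: {q7} | {q0,q1,q2,q3,q4,q5,q6,q8}.
On input q, block {q0,q1,q2,q3,q4,q5,q6,q8} splits into {q0,q1,q2,q3,q4,q5,q8} and {q6}.
On input p, block {q0,q1,q2,q3,q4,q5,q8} splits into {q0,q1,q4,q5} and {q2,q3,q8}.
On input p, block {q0,q1,q4,q5} splits into {q0,q1} and {q4,q5}.
Stable partition: {q7} | {q0,q1} | {q6} | {q2,q3,q8} | {q4,q5} — 5 equivalence classes.
The equivalence class containing q1 is {q0,q1}, of size 2.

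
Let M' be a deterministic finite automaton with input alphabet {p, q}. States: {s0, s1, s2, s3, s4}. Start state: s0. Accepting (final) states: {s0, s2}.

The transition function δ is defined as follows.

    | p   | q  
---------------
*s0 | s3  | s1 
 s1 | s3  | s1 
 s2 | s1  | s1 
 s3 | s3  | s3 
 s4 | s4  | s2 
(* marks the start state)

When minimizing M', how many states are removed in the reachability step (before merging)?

Starting at s0 and following transitions, the reachable set is {s0, s1, s3}. That leaves s2, s4 unreachable — 2 in total.

2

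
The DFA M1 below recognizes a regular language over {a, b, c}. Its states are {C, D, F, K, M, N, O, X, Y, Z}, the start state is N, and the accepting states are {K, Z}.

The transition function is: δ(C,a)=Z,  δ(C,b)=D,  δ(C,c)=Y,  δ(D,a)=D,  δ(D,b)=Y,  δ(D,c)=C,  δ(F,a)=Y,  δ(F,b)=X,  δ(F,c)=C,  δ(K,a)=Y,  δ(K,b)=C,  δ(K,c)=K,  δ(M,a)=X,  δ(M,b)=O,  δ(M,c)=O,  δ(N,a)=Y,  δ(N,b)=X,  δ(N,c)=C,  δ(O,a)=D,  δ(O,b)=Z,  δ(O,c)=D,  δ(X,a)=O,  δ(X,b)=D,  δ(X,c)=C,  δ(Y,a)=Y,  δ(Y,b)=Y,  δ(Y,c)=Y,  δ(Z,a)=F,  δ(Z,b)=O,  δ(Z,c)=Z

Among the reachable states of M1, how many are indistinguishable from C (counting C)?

First remove the unreachable states {K,M}; 8 states remain.
Start with accepting vs non-accepting: {Z} | {C,D,F,N,O,X,Y}.
Split {C,D,F,N,O,X,Y} by δ(·,a) → {D,F,N,O,X,Y} and {C}.
Split {D,F,N,O,X,Y} by δ(·,b) → {D,F,N,X,Y} and {O}.
Split {D,F,N,X,Y} by δ(·,a) → {D,F,N,Y} and {X}.
Split {D,F,N,Y} by δ(·,b) → {D,Y} and {F,N}.
On input c, block {D,Y} splits into {D} and {Y}.
No further refinement is possible. Final partition (7 blocks): {Z} | {D} | {C} | {O} | {X} | {F,N} | {Y}.
State C belongs to the block {C}, which has 1 states.

1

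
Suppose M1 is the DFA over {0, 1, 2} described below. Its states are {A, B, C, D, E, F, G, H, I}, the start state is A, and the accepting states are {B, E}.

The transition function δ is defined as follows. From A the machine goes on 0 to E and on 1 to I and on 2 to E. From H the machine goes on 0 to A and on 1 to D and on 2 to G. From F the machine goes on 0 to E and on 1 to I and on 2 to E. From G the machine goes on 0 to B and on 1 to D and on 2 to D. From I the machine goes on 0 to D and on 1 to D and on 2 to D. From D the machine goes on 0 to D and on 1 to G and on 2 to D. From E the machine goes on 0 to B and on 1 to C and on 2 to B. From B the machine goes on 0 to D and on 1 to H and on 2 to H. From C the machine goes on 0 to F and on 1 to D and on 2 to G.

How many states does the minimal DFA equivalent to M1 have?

Every state is reachable, so we keep all 9.
Initial partition by acceptance: {B,E} | {A,C,D,F,G,H,I}.
Refine {B,E} on symbol 0: members go to different blocks, giving {B} and {E}.
Refine {A,C,D,F,G,H,I} on symbol 0: members go to different blocks, giving {C,D,H,I} and {A,F} and {G}.
On input 0, block {C,D,H,I} splits into {C,H} and {D,I}.
Split {D,I} by δ(·,1) → {D} and {I}.
No further refinement is possible. Final partition (7 blocks): {B} | {C,H} | {E} | {A,F} | {G} | {D} | {I}.

7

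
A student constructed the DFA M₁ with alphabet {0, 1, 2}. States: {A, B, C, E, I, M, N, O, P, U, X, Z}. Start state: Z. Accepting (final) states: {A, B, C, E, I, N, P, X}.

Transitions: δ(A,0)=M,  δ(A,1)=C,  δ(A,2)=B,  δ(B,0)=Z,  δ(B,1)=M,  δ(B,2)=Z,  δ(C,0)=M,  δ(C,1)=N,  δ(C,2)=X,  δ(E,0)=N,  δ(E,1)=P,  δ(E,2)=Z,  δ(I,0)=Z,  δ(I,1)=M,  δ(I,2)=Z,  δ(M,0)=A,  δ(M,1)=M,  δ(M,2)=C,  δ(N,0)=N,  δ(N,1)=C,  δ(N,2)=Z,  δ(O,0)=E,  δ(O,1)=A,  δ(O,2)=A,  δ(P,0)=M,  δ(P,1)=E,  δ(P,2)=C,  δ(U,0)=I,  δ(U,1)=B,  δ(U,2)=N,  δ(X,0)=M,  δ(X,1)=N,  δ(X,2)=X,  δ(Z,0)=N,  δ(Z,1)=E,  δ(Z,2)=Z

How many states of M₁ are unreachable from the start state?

3

Starting at Z and following transitions, the reachable set is {A, B, C, E, M, N, P, X, Z}. That leaves I, O, U unreachable — 3 in total.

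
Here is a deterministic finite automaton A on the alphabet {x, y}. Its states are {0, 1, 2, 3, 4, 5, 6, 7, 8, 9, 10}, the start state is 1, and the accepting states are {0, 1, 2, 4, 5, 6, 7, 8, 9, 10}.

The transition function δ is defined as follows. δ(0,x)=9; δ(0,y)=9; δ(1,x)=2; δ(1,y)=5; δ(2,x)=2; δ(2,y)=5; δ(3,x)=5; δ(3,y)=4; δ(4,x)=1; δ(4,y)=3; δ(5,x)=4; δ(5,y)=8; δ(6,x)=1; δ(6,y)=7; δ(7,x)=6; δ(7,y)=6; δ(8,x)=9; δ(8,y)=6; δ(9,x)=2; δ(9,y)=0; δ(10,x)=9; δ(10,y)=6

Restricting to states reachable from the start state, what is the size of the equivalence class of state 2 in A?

2

First remove the unreachable states {10}; 10 states remain.
P0 = {0,1,2,4,5,6,7,8,9} | {3}.
Refine {0,1,2,4,5,6,7,8,9} on symbol y: members go to different blocks, giving {0,1,2,5,6,7,8,9} and {4}.
Refine {0,1,2,5,6,7,8,9} on symbol x: members go to different blocks, giving {0,1,2,6,7,8,9} and {5}.
Refine {0,1,2,6,7,8,9} on symbol y: members go to different blocks, giving {0,6,7,8,9} and {1,2}.
Refine {0,6,7,8,9} on symbol x: members go to different blocks, giving {0,7,8} and {6,9}.
The partition is now stable with 6 blocks: {0,7,8} | {3} | {4} | {5} | {1,2} | {6,9}.
State 2 belongs to the block {1,2}, which has 2 states.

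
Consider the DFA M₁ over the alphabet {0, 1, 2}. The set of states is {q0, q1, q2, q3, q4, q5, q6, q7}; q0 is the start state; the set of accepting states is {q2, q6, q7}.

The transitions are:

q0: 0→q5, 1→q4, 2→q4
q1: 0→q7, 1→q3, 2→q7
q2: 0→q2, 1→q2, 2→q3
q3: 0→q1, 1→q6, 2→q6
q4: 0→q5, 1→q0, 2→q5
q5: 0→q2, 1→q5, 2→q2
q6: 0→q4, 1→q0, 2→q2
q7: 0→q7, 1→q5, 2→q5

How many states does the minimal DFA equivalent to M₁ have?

8

Every state is reachable, so we keep all 8.
P0 = {q2,q6,q7} | {q0,q1,q3,q4,q5}.
On input 0, block {q2,q6,q7} splits into {q2,q7} and {q6}.
Refine {q2,q7} on symbol 1: members go to different blocks, giving {q2} and {q7}.
Refine {q0,q1,q3,q4,q5} on symbol 0: members go to different blocks, giving {q0,q3,q4} and {q1} and {q5}.
Refine {q0,q3,q4} on symbol 0: members go to different blocks, giving {q0,q4} and {q3}.
Split {q0,q4} by δ(·,2) → {q0} and {q4}.
Stable partition: {q2} | {q0} | {q6} | {q7} | {q1} | {q5} | {q3} | {q4} — 8 equivalence classes.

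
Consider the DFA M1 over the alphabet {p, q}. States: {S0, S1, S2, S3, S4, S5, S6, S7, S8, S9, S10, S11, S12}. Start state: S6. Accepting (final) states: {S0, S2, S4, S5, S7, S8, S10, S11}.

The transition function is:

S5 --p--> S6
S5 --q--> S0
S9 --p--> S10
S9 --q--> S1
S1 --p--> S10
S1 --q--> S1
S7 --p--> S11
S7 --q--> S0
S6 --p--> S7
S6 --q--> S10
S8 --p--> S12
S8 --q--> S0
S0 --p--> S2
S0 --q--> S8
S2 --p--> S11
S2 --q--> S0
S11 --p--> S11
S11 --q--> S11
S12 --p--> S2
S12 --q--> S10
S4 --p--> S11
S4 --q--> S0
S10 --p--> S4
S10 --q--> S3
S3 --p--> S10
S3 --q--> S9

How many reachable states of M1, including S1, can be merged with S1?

First remove the unreachable states {S5}; 12 states remain.
P0 = {S0,S2,S4,S7,S8,S10,S11} | {S1,S3,S6,S9,S12}.
Split {S0,S2,S4,S7,S8,S10,S11} by δ(·,p) → {S0,S2,S4,S7,S10,S11} and {S8}.
Refine {S0,S2,S4,S7,S10,S11} on symbol q: members go to different blocks, giving {S2,S4,S7,S11} and {S0} and {S10}.
On input q, block {S2,S4,S7,S11} splits into {S2,S4,S7} and {S11}.
Split {S1,S3,S6,S9,S12} by δ(·,p) → {S1,S3,S9} and {S6,S12}.
No further refinement is possible. Final partition (7 blocks): {S2,S4,S7} | {S1,S3,S9} | {S8} | {S0} | {S10} | {S11} | {S6,S12}.
State S1 belongs to the block {S1,S3,S9}, which has 3 states.

3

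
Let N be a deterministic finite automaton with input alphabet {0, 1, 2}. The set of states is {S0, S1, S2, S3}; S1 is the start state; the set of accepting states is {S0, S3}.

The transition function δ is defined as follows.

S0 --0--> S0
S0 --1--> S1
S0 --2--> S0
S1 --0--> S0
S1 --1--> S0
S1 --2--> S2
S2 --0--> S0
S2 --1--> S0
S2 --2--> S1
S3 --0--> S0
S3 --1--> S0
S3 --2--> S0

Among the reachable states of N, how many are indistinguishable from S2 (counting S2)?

First remove the unreachable states {S3}; 3 states remain.
Initial partition by acceptance: {S0} | {S1,S2}.
Stable partition: {S0} | {S1,S2} — 2 equivalence classes.
State S2 belongs to the block {S1,S2}, which has 2 states.

2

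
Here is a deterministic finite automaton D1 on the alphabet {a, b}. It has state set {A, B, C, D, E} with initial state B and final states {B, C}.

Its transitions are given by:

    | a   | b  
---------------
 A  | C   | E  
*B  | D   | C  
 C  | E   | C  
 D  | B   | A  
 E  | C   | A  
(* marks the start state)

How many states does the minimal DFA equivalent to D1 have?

All states are reachable from the start state.
Initial partition by acceptance: {B,C} | {A,D,E}.
Stable partition: {B,C} | {A,D,E} — 2 equivalence classes.

2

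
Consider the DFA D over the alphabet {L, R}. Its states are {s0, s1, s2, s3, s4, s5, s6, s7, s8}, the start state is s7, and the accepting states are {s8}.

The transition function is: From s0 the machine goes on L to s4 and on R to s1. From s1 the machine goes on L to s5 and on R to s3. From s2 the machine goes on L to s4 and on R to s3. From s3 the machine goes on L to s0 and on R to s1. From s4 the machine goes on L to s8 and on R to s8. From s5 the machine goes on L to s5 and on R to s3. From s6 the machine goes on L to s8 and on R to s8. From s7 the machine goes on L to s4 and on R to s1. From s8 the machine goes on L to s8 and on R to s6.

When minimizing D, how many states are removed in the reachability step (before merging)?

1

BFS from s7 reaches {s0, s1, s3, s4, s5, s6, s7, s8}; the 1 state(s) s2 are never visited.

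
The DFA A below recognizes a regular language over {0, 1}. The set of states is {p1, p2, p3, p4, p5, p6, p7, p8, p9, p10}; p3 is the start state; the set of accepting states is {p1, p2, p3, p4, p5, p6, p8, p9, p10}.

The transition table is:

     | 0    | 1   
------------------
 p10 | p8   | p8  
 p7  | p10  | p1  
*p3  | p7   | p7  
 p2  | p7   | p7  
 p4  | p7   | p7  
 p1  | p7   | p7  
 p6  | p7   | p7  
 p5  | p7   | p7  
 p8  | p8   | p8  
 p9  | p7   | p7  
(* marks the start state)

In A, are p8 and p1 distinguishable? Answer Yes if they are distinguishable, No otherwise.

States {p2,p4,p5,p6,p9} cannot be reached from the start state, so discard them.
Start with accepting vs non-accepting: {p1,p3,p8,p10} | {p7}.
Refine {p1,p3,p8,p10} on symbol 0: members go to different blocks, giving {p1,p3} and {p8,p10}.
The partition is now stable with 3 blocks: {p1,p3} | {p7} | {p8,p10}.
p8 and p1 end up in different blocks, so they are distinguishable. For instance, the string '0' is accepted from only p8.

Yes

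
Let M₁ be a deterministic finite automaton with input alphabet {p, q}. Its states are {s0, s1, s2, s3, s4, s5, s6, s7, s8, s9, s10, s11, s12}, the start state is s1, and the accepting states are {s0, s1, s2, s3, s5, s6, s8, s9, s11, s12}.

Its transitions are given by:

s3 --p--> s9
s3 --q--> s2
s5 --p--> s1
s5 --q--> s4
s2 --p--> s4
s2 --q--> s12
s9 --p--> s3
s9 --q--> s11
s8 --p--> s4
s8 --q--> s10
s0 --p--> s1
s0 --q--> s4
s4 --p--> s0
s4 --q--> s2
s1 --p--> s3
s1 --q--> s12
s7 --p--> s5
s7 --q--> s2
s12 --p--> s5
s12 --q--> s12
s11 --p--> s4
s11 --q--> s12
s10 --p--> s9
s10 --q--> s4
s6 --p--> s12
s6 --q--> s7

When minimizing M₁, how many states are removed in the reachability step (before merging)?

Starting at s1 and following transitions, the reachable set is {s0, s1, s2, s3, s4, s5, s9, s11, s12}. That leaves s6, s7, s8, s10 unreachable — 4 in total.

4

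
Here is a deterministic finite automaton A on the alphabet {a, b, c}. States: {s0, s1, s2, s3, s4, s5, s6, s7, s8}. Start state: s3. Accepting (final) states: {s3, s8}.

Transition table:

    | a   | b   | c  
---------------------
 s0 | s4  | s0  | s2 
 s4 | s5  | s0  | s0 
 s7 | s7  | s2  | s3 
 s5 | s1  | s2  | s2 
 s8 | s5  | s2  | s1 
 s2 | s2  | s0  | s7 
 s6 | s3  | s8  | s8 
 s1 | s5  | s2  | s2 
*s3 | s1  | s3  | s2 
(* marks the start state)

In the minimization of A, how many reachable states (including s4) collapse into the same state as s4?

1

Reachable states from the start: {s0,s1,s2,s3,s4,s5,s7}. Unreachable: {s6,s8} — drop them.
P0 = {s3} | {s0,s1,s2,s4,s5,s7}.
Split {s0,s1,s2,s4,s5,s7} by δ(·,c) → {s0,s1,s2,s4,s5} and {s7}.
Split {s0,s1,s2,s4,s5} by δ(·,c) → {s0,s1,s4,s5} and {s2}.
On input b, block {s0,s1,s4,s5} splits into {s0,s4} and {s1,s5}.
On input a, block {s0,s4} splits into {s0} and {s4}.
Stable partition: {s3} | {s0} | {s7} | {s2} | {s1,s5} | {s4} — 6 equivalence classes.
The equivalence class containing s4 is {s4}, of size 1.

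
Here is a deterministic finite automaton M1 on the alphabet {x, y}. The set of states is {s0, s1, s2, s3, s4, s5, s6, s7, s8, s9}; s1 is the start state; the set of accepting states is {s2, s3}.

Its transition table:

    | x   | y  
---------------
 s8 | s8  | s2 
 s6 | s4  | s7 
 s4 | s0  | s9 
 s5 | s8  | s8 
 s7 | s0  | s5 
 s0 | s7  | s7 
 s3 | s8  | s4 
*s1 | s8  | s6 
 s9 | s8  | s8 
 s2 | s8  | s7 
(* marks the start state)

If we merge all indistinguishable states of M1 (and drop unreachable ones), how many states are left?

6

Reachable states from the start: {s0,s1,s2,s4,s5,s6,s7,s8,s9}. Unreachable: {s3} — drop them.
P0 = {s2} | {s0,s1,s4,s5,s6,s7,s8,s9}.
On input y, block {s0,s1,s4,s5,s6,s7,s8,s9} splits into {s0,s1,s4,s5,s6,s7,s9} and {s8}.
Split {s0,s1,s4,s5,s6,s7,s9} by δ(·,x) → {s0,s4,s6,s7} and {s1,s5,s9}.
Refine {s0,s4,s6,s7} on symbol y: members go to different blocks, giving {s0,s6} and {s4,s7}.
Refine {s1,s5,s9} on symbol y: members go to different blocks, giving {s5,s9} and {s1}.
The partition is now stable with 6 blocks: {s2} | {s0,s6} | {s8} | {s5,s9} | {s4,s7} | {s1}.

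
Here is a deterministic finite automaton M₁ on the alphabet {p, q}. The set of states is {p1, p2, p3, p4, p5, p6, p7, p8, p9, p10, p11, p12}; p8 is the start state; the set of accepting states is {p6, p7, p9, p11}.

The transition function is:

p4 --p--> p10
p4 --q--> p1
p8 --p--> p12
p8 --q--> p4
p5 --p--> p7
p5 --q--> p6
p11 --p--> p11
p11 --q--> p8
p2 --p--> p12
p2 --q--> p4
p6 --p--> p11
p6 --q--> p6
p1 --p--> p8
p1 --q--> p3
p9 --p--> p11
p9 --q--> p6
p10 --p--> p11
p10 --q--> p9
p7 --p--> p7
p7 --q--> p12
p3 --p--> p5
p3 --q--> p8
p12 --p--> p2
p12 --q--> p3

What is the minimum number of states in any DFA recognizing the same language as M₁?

Every state is reachable, so we keep all 12.
Initial partition by acceptance: {p6,p7,p9,p11} | {p1,p2,p3,p4,p5,p8,p10,p12}.
Refine {p6,p7,p9,p11} on symbol q: members go to different blocks, giving {p6,p9} and {p7,p11}.
Split {p1,p2,p3,p4,p5,p8,p10,p12} by δ(·,p) → {p1,p2,p3,p4,p8,p12} and {p5,p10}.
On input p, block {p1,p2,p3,p4,p8,p12} splits into {p1,p2,p8,p12} and {p3,p4}.
Stable partition: {p6,p9} | {p1,p2,p8,p12} | {p7,p11} | {p5,p10} | {p3,p4} — 5 equivalence classes.

5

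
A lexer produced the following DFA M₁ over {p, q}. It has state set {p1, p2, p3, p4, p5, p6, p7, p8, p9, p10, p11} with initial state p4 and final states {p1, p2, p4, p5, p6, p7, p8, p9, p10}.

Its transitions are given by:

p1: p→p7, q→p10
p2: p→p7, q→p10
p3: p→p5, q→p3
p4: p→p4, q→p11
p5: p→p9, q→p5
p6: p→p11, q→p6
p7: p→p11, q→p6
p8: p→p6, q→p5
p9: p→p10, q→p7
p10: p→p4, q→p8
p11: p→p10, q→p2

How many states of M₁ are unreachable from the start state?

2

No path from p4 leads to p1, p3; the other 9 states are all reachable.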